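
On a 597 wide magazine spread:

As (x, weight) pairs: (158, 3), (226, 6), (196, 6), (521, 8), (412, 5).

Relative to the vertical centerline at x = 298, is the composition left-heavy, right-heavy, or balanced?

Total weight = 3 + 6 + 6 + 8 + 5 = 28.
x-moment: 3·158 + 6·226 + 6·196 + 8·521 + 5·412 = 9234; centroid 9234/28 ≈ 329.79.
Since 329.8 is right of 298, the composition reads right-heavy.

right-heavy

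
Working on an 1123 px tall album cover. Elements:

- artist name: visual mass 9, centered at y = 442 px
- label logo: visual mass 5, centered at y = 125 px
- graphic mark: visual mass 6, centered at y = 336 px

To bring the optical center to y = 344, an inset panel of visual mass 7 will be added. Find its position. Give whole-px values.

New total weight: (9 + 5 + 6) + 7 = 27.
Along y: (6619 + 7·y) / 27 = 344 (existing moment 9·442 + 5·125 + 6·336 = 6619) ⇒ y = (9288 − 6619) / 7 ≈ 381.29.

y ≈ 381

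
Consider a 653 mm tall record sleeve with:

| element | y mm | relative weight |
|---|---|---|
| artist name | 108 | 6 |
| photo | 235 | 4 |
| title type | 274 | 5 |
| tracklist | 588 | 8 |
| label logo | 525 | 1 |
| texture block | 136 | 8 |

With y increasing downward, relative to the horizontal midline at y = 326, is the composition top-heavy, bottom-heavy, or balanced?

Total weight = 6 + 4 + 5 + 8 + 1 + 8 = 32.
Σw·y = 6·108 + 4·235 + 5·274 + 8·588 + 1·525 + 8·136 = 9275, so ȳ = 9275/32 ≈ 289.84.
Since 289.8 is above (smaller y than) 326, the composition reads top-heavy.

top-heavy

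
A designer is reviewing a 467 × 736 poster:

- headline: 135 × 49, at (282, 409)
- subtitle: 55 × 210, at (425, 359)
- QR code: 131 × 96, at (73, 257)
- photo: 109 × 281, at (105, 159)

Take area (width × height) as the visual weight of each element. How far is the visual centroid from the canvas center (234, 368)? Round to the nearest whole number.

Areas: headline 135·49 = 6615, subtitle 55·210 = 11550, QR code 131·96 = 12576, photo 109·281 = 30629. Total weight = 61370.
Σw·x = 6615·282 + 11550·425 + 12576·73 + 30629·105 = 10908273, so x̄ = 10908273/61370 ≈ 177.75.
Σw·y = 6615·409 + 11550·359 + 12576·257 + 30629·159 = 14954028, so ȳ = 14954028/61370 ≈ 243.67.
Relative to (234, 368): Δ = (-56.25, -124.33); |Δ| = √(-56.25² + -124.33²) ≈ 136.46.

≈ 136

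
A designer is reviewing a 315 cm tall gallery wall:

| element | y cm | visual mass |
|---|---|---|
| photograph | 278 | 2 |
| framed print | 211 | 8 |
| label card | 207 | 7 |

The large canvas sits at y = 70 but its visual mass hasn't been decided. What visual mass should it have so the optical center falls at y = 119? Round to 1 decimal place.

w ≈ 34.1

Known weights sum to 2 + 8 + 7 = 17; their moment is 2·278 + 8·211 + 7·207 = 3693.
For the centroid to hit 119: (3693 + w·70) / (17 + w) = 119.
Solving: w = (119·17 − 3693) / (70 − 119) = -1670 / -49 ≈ 34.08.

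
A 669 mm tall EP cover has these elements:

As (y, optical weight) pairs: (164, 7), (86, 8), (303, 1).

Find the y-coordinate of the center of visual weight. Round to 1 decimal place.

Σw = 7 + 8 + 1 = 16.
Σw·y = 7·164 + 8·86 + 1·303 = 2139, so ȳ = 2139/16 ≈ 133.69.

y ≈ 133.7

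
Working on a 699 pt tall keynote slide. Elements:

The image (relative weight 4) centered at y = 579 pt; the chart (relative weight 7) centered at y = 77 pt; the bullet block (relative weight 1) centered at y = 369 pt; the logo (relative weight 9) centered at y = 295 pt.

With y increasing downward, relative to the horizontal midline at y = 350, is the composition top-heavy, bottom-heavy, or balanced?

top-heavy

Weights sum to 4 + 7 + 1 + 9 = 21.
y-moment: 4·579 + 7·77 + 1·369 + 9·295 = 5879; centroid 5879/21 ≈ 279.95.
Since 280.0 is above (smaller y than) 350, the composition reads top-heavy.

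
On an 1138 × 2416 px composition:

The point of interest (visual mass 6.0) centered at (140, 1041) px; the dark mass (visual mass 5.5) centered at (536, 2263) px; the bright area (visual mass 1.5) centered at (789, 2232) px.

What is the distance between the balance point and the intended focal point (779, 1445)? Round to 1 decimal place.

≈ 469.0 px

Σw = 6.0 + 5.5 + 1.5 = 13.0.
Σw·x = 6.0·140 + 5.5·536 + 1.5·789 = 4971.5, so x̄ = 4971.5/13.0 ≈ 382.42.
Σw·y = 6.0·1041 + 5.5·2263 + 1.5·2232 = 22040.5, so ȳ = 22040.5/13.0 ≈ 1695.42.
From (779, 1445): dx = -396.58, dy = 250.42, so the distance is √(dx²+dy²) ≈ 469.03.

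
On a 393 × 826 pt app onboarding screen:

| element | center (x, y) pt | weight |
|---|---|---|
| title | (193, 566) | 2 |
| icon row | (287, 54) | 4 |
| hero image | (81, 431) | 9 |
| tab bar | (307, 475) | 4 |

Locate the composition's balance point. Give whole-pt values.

Σw = 2 + 4 + 9 + 4 = 19.
Σw·x = 2·193 + 4·287 + 9·81 + 4·307 = 3491, so x̄ = 3491/19 ≈ 183.74.
Σw·y = 2·566 + 4·54 + 9·431 + 4·475 = 7127, so ȳ = 7127/19 ≈ 375.11.

(184, 375)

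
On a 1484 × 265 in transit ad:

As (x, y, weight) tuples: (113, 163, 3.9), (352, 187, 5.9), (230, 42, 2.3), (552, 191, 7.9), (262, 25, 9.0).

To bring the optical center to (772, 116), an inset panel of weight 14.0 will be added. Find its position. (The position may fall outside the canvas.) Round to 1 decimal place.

(1673.6, 101.3)

With the inset panel, Σw becomes 3.9 + 5.9 + 2.3 + 7.9 + 9.0 + 14.0 = 43.0.
x: target moment 43.0×772 = 33196.0; current 3.9·113 + 5.9·352 + 2.3·230 + 7.9·552 + 9.0·262 = 9765.3; the inset panel supplies 23430.7, so x = 23430.7/14.0 ≈ 1673.62.
y: target moment 43.0×116 = 4988.0; current 3.9·163 + 5.9·187 + 2.3·42 + 7.9·191 + 9.0·25 = 3569.5; the inset panel supplies 1418.5, so y = 1418.5/14.0 ≈ 101.32.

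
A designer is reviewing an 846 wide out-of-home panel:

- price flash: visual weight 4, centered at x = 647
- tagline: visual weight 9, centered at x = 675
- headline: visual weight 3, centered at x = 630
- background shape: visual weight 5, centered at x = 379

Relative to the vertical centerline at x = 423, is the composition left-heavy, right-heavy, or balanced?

Weights sum to 4 + 9 + 3 + 5 = 21.
x-moment: 4·647 + 9·675 + 3·630 + 5·379 = 12448; centroid 12448/21 ≈ 592.76.
592.8 vs midline 423 → right-heavy.

right-heavy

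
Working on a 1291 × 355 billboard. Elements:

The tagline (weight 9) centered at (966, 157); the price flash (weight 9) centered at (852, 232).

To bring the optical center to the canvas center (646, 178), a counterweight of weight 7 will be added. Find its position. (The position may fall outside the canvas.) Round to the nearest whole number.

After adding the counterweight, total weight = 9 + 9 + 7 = 25.
Along x: (16362 + 7·x) / 25 = 646 (existing moment 9·966 + 9·852 = 16362) ⇒ x = (16150 − 16362) / 7 ≈ -30.29.
Along y: (3501 + 7·y) / 25 = 178 (existing moment 9·157 + 9·232 = 3501) ⇒ y = (4450 − 3501) / 7 ≈ 135.57.

(-30, 136)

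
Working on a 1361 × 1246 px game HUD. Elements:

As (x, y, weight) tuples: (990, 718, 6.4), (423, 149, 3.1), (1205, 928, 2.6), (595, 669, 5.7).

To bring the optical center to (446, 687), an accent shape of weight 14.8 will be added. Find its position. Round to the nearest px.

(25, 751)

After adding the accent shape, total weight = 6.4 + 3.1 + 2.6 + 5.7 + 14.8 = 32.6.
x: need Σw·x = 32.6·446 = 14539.6. Existing = 6.4·990 + 3.1·423 + 2.6·1205 + 5.7·595 = 14171.8. Remainder 367.8 / 14.8 ≈ 24.85.
y: need Σw·y = 32.6·687 = 22396.2. Existing = 6.4·718 + 3.1·149 + 2.6·928 + 5.7·669 = 11283.2. Remainder 11113.0 / 14.8 ≈ 750.88.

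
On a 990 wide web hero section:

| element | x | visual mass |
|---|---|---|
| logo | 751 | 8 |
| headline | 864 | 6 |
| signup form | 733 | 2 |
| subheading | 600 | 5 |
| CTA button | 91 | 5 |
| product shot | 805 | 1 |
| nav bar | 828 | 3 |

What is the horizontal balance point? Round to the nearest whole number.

Weights sum to 8 + 6 + 2 + 5 + 5 + 1 + 3 = 30.
x-moment: 8·751 + 6·864 + 2·733 + 5·600 + 5·91 + 1·805 + 3·828 = 19402; centroid 19402/30 ≈ 646.73.

x ≈ 647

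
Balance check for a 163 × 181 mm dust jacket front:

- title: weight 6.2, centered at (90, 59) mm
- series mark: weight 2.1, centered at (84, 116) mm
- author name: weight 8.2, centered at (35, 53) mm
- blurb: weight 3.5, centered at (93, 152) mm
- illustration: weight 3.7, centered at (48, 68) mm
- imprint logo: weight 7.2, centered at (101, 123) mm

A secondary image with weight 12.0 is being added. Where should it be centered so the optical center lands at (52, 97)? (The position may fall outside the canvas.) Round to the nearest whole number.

(-2, 121)

With the secondary image, Σw becomes 6.2 + 2.1 + 8.2 + 3.5 + 3.7 + 7.2 + 12.0 = 42.9.
x: target moment 42.9×52 = 2230.8; current 6.2·90 + 2.1·84 + 8.2·35 + 3.5·93 + 3.7·48 + 7.2·101 = 2251.7; the secondary image supplies -20.9, so x = -20.9/12.0 ≈ -1.74.
y: target moment 42.9×97 = 4161.3; current 6.2·59 + 2.1·116 + 8.2·53 + 3.5·152 + 3.7·68 + 7.2·123 = 2713.2; the secondary image supplies 1448.1, so y = 1448.1/12.0 ≈ 120.68.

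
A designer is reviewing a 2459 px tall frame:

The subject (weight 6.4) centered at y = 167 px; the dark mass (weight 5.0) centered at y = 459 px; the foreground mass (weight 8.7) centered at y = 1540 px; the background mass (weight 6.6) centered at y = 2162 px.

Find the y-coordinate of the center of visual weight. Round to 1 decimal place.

y ≈ 1162.2

Σw = 6.4 + 5.0 + 8.7 + 6.6 = 26.7.
y-moment: 6.4·167 + 5.0·459 + 8.7·1540 + 6.6·2162 = 31031.0; centroid 31031.0/26.7 ≈ 1162.21.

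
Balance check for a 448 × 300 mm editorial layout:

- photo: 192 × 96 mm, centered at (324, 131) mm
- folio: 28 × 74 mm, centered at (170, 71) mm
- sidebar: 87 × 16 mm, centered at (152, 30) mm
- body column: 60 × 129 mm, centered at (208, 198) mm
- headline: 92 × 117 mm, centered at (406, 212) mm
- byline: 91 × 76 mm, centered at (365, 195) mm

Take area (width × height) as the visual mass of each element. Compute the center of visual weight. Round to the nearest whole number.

Areas → weights: photo 192·96 = 18432, folio 28·74 = 2072, sidebar 87·16 = 1392, body column 60·129 = 7740, headline 92·117 = 10764, byline 91·76 = 6916; Σw = 47316.
Σw·x = 15040236; x̄ = 15040236/47316 ≈ 317.87.
y: moment 7766572 / weight 47316 ≈ 164.14

(318, 164)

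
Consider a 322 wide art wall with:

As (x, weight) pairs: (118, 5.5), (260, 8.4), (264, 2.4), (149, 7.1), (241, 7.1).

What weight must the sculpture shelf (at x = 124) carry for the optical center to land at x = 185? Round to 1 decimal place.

w ≈ 9.7

Fixed elements: Σw = 5.5 + 8.4 + 2.4 + 7.1 + 7.1 = 30.5, Σw·x = 5.5·118 + 8.4·260 + 2.4·264 + 7.1·149 + 7.1·241 = 6235.6.
Set Σw·x/Σw = 185: (6235.6 + 124w) = 185·(30.5 + w).
So w = (185·30.5 − 6235.6)/(124 − 185) = -593.1/-61 ≈ 9.72.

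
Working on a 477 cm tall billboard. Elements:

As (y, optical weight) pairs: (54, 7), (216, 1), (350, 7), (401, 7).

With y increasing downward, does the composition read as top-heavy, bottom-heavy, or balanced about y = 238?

Weights sum to 7 + 1 + 7 + 7 = 22.
y-moment: 7·54 + 1·216 + 7·350 + 7·401 = 5851; centroid 5851/22 ≈ 265.95.
266.0 lies below (larger y than) the midline 238, so the layout is bottom-heavy.

bottom-heavy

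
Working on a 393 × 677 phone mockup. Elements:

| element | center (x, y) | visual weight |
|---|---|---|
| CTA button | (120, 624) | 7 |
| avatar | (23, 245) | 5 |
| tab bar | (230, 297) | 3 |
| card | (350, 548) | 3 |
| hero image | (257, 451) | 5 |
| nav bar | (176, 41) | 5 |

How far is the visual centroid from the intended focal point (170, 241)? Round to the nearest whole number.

≈ 137

Weights sum to 7 + 5 + 3 + 3 + 5 + 5 = 28.
Σw·x = 4860; x̄ = 4860/28 ≈ 173.57.
Σw·y = 10588; ȳ = 10588/28 ≈ 378.14.
Relative to (170, 241): Δ = (3.57, 137.14); |Δ| = √(3.57² + 137.14²) ≈ 137.19.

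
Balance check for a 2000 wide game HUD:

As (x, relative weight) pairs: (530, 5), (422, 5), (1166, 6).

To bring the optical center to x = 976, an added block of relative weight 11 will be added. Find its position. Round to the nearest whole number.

After adding the added block, total weight = 5 + 5 + 6 + 11 = 27.
Along x: (11756 + 11·x) / 27 = 976 (existing moment 5·530 + 5·422 + 6·1166 = 11756) ⇒ x = (26352 − 11756) / 11 ≈ 1326.91.

x ≈ 1327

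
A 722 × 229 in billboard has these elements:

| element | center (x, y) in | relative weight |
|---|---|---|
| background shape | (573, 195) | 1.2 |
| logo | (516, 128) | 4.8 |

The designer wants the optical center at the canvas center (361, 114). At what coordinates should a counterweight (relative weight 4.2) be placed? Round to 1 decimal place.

New total weight: (1.2 + 4.8) + 4.2 = 10.2.
x: need Σw·x = 10.2·361 = 3682.2. Existing = 1.2·573 + 4.8·516 = 3164.4. Remainder 517.8 / 4.2 ≈ 123.29.
y: need Σw·y = 10.2·114 = 1162.8. Existing = 1.2·195 + 4.8·128 = 848.4. Remainder 314.4 / 4.2 ≈ 74.86.

(123.3, 74.9)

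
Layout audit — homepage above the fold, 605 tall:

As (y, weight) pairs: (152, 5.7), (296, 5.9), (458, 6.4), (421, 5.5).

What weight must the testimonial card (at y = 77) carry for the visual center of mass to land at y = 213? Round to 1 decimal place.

w ≈ 21.0

Known weights sum to 5.7 + 5.9 + 6.4 + 5.5 = 23.5; their moment is 5.7·152 + 5.9·296 + 6.4·458 + 5.5·421 = 7859.5.
For the centroid to hit 213: (7859.5 + w·77) / (23.5 + w) = 213.
Solving: w = (213·23.5 − 7859.5) / (77 − 213) = -2854.0 / -136 ≈ 20.99.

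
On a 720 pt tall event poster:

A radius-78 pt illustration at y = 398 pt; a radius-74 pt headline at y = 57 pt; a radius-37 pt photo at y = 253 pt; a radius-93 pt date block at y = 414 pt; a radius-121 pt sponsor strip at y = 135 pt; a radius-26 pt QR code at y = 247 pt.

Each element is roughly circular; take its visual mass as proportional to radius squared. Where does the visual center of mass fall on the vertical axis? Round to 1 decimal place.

r² weights: illustration 78² = 6084, headline 74² = 5476, photo 37² = 1369, date block 93² = 8649, sponsor strip 121² = 14641, QR code 26² = 676. Total = 36895.
y: (6084·398 + 5476·57 + 1369·253 + 8649·414 + 14641·135 + 676·247) / 36895 = 8804114 / 36895 ≈ 238.63

y ≈ 238.6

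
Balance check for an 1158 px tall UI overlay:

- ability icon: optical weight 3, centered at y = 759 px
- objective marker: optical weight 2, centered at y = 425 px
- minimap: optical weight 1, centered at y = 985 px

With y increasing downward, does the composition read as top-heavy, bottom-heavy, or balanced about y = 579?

bottom-heavy

Total weight = 3 + 2 + 1 = 6.
y-moment: 3·759 + 2·425 + 1·985 = 4112; centroid 4112/6 ≈ 685.33.
685.3 lies below (larger y than) the midline 579, so the layout is bottom-heavy.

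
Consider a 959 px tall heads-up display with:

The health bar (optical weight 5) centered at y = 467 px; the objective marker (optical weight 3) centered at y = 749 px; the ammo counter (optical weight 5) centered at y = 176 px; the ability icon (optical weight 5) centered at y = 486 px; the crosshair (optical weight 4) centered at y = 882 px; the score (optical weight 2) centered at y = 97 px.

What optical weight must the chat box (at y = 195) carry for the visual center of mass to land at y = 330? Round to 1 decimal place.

w ≈ 27.4

Fixed elements: Σw = 5 + 3 + 5 + 5 + 4 + 2 = 24, Σw·y = 5·467 + 3·749 + 5·176 + 5·486 + 4·882 + 2·97 = 11614.
For the centroid to hit 330: (11614 + w·195) / (24 + w) = 330.
So w = (330·24 − 11614)/(195 − 330) = -3694/-135 ≈ 27.36.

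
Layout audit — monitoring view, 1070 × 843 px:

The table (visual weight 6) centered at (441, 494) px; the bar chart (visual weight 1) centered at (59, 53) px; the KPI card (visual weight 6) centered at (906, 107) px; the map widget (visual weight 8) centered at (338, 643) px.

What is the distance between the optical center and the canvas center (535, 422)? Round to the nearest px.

Σw = 6 + 1 + 6 + 8 = 21.
Σw·x = 6·441 + 1·59 + 6·906 + 8·338 = 10845, so x̄ = 10845/21 ≈ 516.43.
Σw·y = 6·494 + 1·53 + 6·107 + 8·643 = 8803, so ȳ = 8803/21 ≈ 419.19.
Relative to (535, 422): Δ = (-18.57, -2.81); |Δ| = √(-18.57² + -2.81²) ≈ 18.78.

≈ 19 px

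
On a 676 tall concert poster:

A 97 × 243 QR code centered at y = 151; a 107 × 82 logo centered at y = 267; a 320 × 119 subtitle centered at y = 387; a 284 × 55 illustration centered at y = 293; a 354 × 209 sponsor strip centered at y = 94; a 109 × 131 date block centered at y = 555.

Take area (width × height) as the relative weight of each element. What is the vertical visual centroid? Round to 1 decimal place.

y ≈ 230.0

Areas: QR code 97·243 = 23571, logo 107·82 = 8774, subtitle 320·119 = 38080, illustration 284·55 = 15620, sponsor strip 354·209 = 73986, date block 109·131 = 14279. Total weight = 174310.
Σw·y = 40095028; ȳ = 40095028/174310 ≈ 230.02.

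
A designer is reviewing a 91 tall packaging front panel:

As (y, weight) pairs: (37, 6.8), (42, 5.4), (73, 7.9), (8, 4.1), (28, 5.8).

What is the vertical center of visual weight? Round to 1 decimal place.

y ≈ 41.7

Σw = 6.8 + 5.4 + 7.9 + 4.1 + 5.8 = 30.0.
y: (6.8·37 + 5.4·42 + 7.9·73 + 4.1·8 + 5.8·28) / 30.0 = 1250.3 / 30.0 ≈ 41.68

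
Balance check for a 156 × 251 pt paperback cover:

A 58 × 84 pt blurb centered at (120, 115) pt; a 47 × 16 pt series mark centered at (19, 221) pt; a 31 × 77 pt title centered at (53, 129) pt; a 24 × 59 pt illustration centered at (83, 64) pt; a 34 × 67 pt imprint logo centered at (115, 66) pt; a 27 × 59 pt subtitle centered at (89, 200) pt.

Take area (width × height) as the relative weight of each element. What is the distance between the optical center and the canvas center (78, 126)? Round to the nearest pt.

Areas → weights: blurb 58·84 = 4872, series mark 47·16 = 752, title 31·77 = 2387, illustration 24·59 = 1416, imprint logo 34·67 = 2278, subtitle 27·59 = 1593; Σw = 13298.
Σw·x = 1246714; x̄ = 1246714/13298 ≈ 93.75.
Σw·y = 1593967; ȳ = 1593967/13298 ≈ 119.87.
From (78, 126): dx = 15.75, dy = -6.13, so the distance is √(dx²+dy²) ≈ 16.90.

≈ 17 pt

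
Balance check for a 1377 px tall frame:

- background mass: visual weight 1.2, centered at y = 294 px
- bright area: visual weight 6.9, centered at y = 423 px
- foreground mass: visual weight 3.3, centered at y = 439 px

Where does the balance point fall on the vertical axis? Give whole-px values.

y ≈ 414

Σw = 1.2 + 6.9 + 3.3 = 11.4.
y: (1.2·294 + 6.9·423 + 3.3·439) / 11.4 = 4720.2 / 11.4 ≈ 414.05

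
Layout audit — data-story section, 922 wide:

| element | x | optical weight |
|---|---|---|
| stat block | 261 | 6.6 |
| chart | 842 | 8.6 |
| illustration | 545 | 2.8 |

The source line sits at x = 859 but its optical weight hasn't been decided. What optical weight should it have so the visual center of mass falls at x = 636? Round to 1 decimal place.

w ≈ 4.3

Existing Σw = 18.0 (6.6 + 8.6 + 2.8); existing moment 6.6·261 + 8.6·842 + 2.8·545 = 10489.8.
Set Σw·x/Σw = 636: (10489.8 + 859w) = 636·(18.0 + w).
Rearranging, w·(859 − 636) = 636·18.0 − 10489.8 = 958.2, so w ≈ 958.2/223 = 4.30.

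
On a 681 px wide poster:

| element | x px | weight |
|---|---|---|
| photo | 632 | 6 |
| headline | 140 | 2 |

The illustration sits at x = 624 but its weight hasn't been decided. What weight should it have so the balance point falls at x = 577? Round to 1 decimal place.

Known weights sum to 6 + 2 = 8; their moment is 6·632 + 2·140 = 4072.
Set Σw·x/Σw = 577: (4072 + 624w) = 577·(8 + w).
Solving: w = (577·8 − 4072) / (624 − 577) = 544 / 47 ≈ 11.57.

w ≈ 11.6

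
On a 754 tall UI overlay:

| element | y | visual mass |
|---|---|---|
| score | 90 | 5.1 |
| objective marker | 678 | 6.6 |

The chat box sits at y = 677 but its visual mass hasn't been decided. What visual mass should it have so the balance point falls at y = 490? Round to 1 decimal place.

w ≈ 4.3

Fixed elements: Σw = 5.1 + 6.6 = 11.7, Σw·y = 5.1·90 + 6.6·678 = 4933.8.
Set Σw·y/Σw = 490: (4933.8 + 677w) = 490·(11.7 + w).
So w = (490·11.7 − 4933.8)/(677 − 490) = 799.2/187 ≈ 4.27.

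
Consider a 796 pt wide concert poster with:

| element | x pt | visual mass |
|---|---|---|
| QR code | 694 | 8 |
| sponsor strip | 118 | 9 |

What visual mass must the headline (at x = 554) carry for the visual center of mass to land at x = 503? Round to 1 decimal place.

w ≈ 38.0

Existing Σw = 17 (8 + 9); existing moment 8·694 + 9·118 = 6614.
Set Σw·x/Σw = 503: (6614 + 554w) = 503·(17 + w).
Solving: w = (503·17 − 6614) / (554 − 503) = 1937 / 51 ≈ 37.98.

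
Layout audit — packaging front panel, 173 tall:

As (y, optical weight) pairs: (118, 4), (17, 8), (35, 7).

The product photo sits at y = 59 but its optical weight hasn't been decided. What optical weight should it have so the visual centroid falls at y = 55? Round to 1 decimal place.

w ≈ 48.0

Known weights sum to 4 + 8 + 7 = 19; their moment is 4·118 + 8·17 + 7·35 = 853.
Set Σw·y/Σw = 55: (853 + 59w) = 55·(19 + w).
Solving: w = (55·19 − 853) / (59 − 55) = 192 / 4 ≈ 48.00.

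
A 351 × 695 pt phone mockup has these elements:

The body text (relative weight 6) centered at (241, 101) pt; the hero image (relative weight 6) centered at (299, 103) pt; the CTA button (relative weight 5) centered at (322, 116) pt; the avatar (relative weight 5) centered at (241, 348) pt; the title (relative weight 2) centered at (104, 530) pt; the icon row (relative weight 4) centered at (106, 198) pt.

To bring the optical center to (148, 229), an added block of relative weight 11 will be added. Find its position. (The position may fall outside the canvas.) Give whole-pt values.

New total weight: (6 + 6 + 5 + 5 + 2 + 4) + 11 = 39.
Along x: (6687 + 11·x) / 39 = 148 (existing moment 6·241 + 6·299 + 5·322 + 5·241 + 2·104 + 4·106 = 6687) ⇒ x = (5772 − 6687) / 11 ≈ -83.18.
Along y: (5396 + 11·y) / 39 = 229 (existing moment 6·101 + 6·103 + 5·116 + 5·348 + 2·530 + 4·198 = 5396) ⇒ y = (8931 − 5396) / 11 ≈ 321.36.

(-83, 321)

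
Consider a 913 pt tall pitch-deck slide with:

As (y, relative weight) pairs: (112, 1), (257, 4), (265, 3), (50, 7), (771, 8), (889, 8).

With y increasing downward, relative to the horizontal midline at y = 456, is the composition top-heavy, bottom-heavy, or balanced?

Weights sum to 1 + 4 + 3 + 7 + 8 + 8 = 31.
y: (1·112 + 4·257 + 3·265 + 7·50 + 8·771 + 8·889) / 31 = 15565 / 31 ≈ 502.10
502.1 vs midline 456 → bottom-heavy.

bottom-heavy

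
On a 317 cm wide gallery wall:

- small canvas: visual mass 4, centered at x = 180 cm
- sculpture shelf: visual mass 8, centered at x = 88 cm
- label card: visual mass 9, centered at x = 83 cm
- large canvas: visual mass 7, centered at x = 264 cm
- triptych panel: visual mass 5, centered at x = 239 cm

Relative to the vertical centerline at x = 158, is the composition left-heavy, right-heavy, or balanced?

balanced

Σw = 4 + 8 + 9 + 7 + 5 = 33.
Σw·x = 4·180 + 8·88 + 9·83 + 7·264 + 5·239 = 5214, so x̄ = 5214/33 ≈ 158.00.
158.00 = 158 exactly: balanced.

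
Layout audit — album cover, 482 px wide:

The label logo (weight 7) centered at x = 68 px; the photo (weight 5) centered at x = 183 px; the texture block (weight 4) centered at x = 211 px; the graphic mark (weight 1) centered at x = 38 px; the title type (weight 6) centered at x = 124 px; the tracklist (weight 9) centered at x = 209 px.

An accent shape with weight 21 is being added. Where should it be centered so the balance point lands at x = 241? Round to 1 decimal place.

New total weight: (7 + 5 + 4 + 1 + 6 + 9) + 21 = 53.
x: need Σw·x = 53·241 = 12773. Existing = 7·68 + 5·183 + 4·211 + 1·38 + 6·124 + 9·209 = 4898. Remainder 7875 / 21 ≈ 375.00.

x ≈ 375.0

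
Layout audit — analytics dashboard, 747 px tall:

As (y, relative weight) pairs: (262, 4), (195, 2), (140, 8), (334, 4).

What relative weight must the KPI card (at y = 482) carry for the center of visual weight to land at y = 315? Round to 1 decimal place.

Existing Σw = 18 (4 + 2 + 8 + 4); existing moment 4·262 + 2·195 + 8·140 + 4·334 = 3894.
Set Σw·y/Σw = 315: (3894 + 482w) = 315·(18 + w).
Solving: w = (315·18 − 3894) / (482 − 315) = 1776 / 167 ≈ 10.63.

w ≈ 10.6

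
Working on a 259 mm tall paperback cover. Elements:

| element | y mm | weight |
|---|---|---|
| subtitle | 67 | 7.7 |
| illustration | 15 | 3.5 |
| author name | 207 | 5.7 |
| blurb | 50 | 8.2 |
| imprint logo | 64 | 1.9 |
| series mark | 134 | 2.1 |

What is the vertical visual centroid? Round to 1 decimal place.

Σw = 7.7 + 3.5 + 5.7 + 8.2 + 1.9 + 2.1 = 29.1.
Σw·y = 2561.3; ȳ = 2561.3/29.1 ≈ 88.02.

y ≈ 88.0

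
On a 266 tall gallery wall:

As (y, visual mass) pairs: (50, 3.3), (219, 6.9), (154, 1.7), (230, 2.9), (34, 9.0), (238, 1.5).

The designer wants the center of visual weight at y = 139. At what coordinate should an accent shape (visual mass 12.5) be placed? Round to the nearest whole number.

New total weight: (3.3 + 6.9 + 1.7 + 2.9 + 9.0 + 1.5) + 12.5 = 37.8.
y: need Σw·y = 37.8·139 = 5254.2. Existing = 3.3·50 + 6.9·219 + 1.7·154 + 2.9·230 + 9.0·34 + 1.5·238 = 3267.9. Remainder 1986.3 / 12.5 ≈ 158.90.

y ≈ 159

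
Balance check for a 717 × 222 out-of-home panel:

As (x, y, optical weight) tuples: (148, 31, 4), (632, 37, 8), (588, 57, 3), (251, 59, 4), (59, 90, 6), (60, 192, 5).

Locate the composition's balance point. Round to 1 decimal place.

Total weight = 4 + 8 + 3 + 4 + 6 + 5 = 30.
x: moment 9070 / weight 30 ≈ 302.33
y: moment 2327 / weight 30 ≈ 77.57

(302.3, 77.6)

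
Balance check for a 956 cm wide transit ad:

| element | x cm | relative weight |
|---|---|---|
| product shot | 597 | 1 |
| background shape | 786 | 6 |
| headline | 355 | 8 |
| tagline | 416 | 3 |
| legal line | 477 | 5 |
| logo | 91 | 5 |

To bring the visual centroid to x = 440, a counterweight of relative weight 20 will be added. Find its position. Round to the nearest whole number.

New total weight: (1 + 6 + 8 + 3 + 5 + 5) + 20 = 48.
x: need Σw·x = 48·440 = 21120. Existing = 1·597 + 6·786 + 8·355 + 3·416 + 5·477 + 5·91 = 12241. Remainder 8879 / 20 ≈ 443.95.

x ≈ 444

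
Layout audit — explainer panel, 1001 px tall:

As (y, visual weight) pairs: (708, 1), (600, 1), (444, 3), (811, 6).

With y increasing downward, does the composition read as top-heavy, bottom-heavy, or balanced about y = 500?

bottom-heavy

Weights sum to 1 + 1 + 3 + 6 = 11.
y: (1·708 + 1·600 + 3·444 + 6·811) / 11 = 7506 / 11 ≈ 682.36
Since 682.4 is below (larger y than) 500, the composition reads bottom-heavy.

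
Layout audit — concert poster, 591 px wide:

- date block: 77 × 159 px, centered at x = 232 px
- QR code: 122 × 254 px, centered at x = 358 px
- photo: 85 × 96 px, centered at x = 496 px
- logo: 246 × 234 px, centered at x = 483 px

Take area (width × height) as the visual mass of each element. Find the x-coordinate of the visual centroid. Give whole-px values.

Taking area as weight: date block 77·159 = 12243, QR code 122·254 = 30988, photo 85·96 = 8160, logo 246·234 = 57564. Sum 108955.
x-moment: 12243·232 + 30988·358 + 8160·496 + 57564·483 = 45784852; centroid 45784852/108955 ≈ 420.22.

x ≈ 420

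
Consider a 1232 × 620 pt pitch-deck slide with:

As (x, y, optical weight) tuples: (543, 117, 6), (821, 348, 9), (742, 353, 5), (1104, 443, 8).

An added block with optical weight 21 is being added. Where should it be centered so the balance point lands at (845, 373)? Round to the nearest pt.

With the added block, Σw becomes 6 + 9 + 5 + 8 + 21 = 49.
Along x: (23189 + 21·x) / 49 = 845 (existing moment 6·543 + 9·821 + 5·742 + 8·1104 = 23189) ⇒ x = (41405 − 23189) / 21 ≈ 867.43.
Along y: (9143 + 21·y) / 49 = 373 (existing moment 6·117 + 9·348 + 5·353 + 8·443 = 9143) ⇒ y = (18277 − 9143) / 21 ≈ 434.95.

(867, 435)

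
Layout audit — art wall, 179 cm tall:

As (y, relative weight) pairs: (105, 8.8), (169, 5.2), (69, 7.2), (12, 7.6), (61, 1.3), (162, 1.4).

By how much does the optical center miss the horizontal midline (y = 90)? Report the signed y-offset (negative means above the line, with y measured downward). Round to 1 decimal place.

≈ -4.4 cm

Weights sum to 8.8 + 5.2 + 7.2 + 7.6 + 1.3 + 1.4 = 31.5.
Σw·y = 2696.9; ȳ = 2696.9/31.5 ≈ 85.62.
Offset from y = 90: 85.62 − 90 ≈ -4.38.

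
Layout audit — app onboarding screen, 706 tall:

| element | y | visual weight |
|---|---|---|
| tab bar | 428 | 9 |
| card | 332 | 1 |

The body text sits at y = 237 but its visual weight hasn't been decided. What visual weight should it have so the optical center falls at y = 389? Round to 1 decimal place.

w ≈ 1.9

Existing Σw = 10 (9 + 1); existing moment 9·428 + 1·332 = 4184.
Balance at y = 389 requires (4184 + w·237) / (10 + w) = 389.
Solving: w = (389·10 − 4184) / (237 − 389) = -294 / -152 ≈ 1.93.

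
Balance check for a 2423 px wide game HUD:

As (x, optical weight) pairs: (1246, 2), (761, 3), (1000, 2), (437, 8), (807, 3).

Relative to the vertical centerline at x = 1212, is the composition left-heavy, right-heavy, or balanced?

Σw = 2 + 3 + 2 + 8 + 3 = 18.
x-moment: 2·1246 + 3·761 + 2·1000 + 8·437 + 3·807 = 12692; centroid 12692/18 ≈ 705.11.
705.1 vs midline 1212 → left-heavy.

left-heavy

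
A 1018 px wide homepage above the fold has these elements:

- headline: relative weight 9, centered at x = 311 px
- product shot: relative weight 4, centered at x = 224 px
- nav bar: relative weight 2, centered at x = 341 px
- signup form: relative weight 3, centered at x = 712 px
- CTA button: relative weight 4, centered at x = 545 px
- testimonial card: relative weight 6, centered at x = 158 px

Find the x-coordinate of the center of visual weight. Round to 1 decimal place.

x ≈ 344.3

Weights sum to 9 + 4 + 2 + 3 + 4 + 6 = 28.
Σw·x = 9641; x̄ = 9641/28 ≈ 344.32.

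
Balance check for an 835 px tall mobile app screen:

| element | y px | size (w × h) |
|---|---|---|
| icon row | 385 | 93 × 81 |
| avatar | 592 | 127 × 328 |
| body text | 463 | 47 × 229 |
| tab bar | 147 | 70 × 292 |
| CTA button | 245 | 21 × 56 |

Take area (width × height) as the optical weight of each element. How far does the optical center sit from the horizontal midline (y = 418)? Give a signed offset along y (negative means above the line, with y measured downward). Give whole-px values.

Areas → weights: icon row 93·81 = 7533, avatar 127·328 = 41656, body text 47·229 = 10763, tab bar 70·292 = 20440, CTA button 21·56 = 1176; Σw = 81568.
Σw·y = 7533·385 + 41656·592 + 10763·463 + 20440·147 + 1176·245 = 35836626, so ȳ = 35836626/81568 ≈ 439.35.
Difference: 439.35 − 418 ≈ 21.35.

≈ 21 px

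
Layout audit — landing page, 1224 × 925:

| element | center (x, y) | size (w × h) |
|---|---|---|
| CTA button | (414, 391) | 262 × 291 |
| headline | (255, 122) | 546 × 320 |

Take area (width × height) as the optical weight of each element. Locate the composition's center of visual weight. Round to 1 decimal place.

Taking area as weight: CTA button 262·291 = 76242, headline 546·320 = 174720. Sum 250962.
Σw·x = 76242·414 + 174720·255 = 76117788, so x̄ = 76117788/250962 ≈ 303.30.
Σw·y = 76242·391 + 174720·122 = 51126462, so ȳ = 51126462/250962 ≈ 203.72.

(303.3, 203.7)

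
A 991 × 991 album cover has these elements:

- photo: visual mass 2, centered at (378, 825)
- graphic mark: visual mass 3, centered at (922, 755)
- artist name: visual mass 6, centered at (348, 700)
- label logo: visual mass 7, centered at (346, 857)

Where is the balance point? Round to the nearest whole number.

(446, 784)

Weights sum to 2 + 3 + 6 + 7 = 18.
x: (2·378 + 3·922 + 6·348 + 7·346) / 18 = 8032 / 18 ≈ 446.22
y: (2·825 + 3·755 + 6·700 + 7·857) / 18 = 14114 / 18 ≈ 784.11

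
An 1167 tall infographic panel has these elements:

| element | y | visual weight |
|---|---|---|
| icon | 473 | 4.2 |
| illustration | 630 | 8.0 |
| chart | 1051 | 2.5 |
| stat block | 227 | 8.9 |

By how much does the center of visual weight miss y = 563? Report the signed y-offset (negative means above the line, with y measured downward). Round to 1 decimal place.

Total weight = 4.2 + 8.0 + 2.5 + 8.9 = 23.6.
Σw·y = 4.2·473 + 8.0·630 + 2.5·1051 + 8.9·227 = 11674.4, so ȳ = 11674.4/23.6 ≈ 494.68.
Offset from y = 563: 494.68 − 563 ≈ -68.32.

≈ -68.3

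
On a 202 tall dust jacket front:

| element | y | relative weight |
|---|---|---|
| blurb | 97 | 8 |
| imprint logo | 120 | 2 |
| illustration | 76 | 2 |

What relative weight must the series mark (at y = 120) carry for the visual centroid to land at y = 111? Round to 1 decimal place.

Existing Σw = 12 (8 + 2 + 2); existing moment 8·97 + 2·120 + 2·76 = 1168.
Set Σw·y/Σw = 111: (1168 + 120w) = 111·(12 + w).
Solving: w = (111·12 − 1168) / (120 − 111) = 164 / 9 ≈ 18.22.

w ≈ 18.2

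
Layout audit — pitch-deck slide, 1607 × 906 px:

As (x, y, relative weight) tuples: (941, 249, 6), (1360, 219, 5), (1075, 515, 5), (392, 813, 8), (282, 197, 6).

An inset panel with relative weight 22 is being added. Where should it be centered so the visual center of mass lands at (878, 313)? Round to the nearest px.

New total weight: (6 + 5 + 5 + 8 + 6) + 22 = 52.
x: need Σw·x = 52·878 = 45656. Existing = 6·941 + 5·1360 + 5·1075 + 8·392 + 6·282 = 22649. Remainder 23007 / 22 ≈ 1045.77.
y: need Σw·y = 52·313 = 16276. Existing = 6·249 + 5·219 + 5·515 + 8·813 + 6·197 = 12850. Remainder 3426 / 22 ≈ 155.73.

(1046, 156)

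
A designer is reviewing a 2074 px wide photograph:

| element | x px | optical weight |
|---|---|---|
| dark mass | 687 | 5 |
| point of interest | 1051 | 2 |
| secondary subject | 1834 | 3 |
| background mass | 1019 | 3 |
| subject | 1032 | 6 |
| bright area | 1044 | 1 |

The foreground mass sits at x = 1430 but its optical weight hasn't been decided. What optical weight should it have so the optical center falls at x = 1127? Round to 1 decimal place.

w ≈ 4.0

Existing Σw = 20 (5 + 2 + 3 + 3 + 6 + 1); existing moment 5·687 + 2·1051 + 3·1834 + 3·1019 + 6·1032 + 1·1044 = 21332.
Set Σw·x/Σw = 1127: (21332 + 1430w) = 1127·(20 + w).
Solving: w = (1127·20 − 21332) / (1430 − 1127) = 1208 / 303 ≈ 3.99.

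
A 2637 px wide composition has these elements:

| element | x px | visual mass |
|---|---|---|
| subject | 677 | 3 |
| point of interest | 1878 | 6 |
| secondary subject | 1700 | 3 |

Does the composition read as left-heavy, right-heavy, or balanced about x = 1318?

Total weight = 3 + 6 + 3 = 12.
Σw·x = 3·677 + 6·1878 + 3·1700 = 18399, so x̄ = 18399/12 ≈ 1533.25.
1533.2 lies right of the midline 1318, so the layout is right-heavy.

right-heavy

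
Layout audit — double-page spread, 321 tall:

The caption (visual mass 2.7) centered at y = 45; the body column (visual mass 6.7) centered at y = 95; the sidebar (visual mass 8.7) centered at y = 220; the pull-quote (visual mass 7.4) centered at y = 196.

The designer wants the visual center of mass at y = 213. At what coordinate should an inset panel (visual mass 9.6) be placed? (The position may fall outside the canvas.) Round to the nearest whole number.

y ≈ 349

New total weight: (2.7 + 6.7 + 8.7 + 7.4) + 9.6 = 35.1.
y: target moment 35.1×213 = 7476.3; current 2.7·45 + 6.7·95 + 8.7·220 + 7.4·196 = 4122.4; the inset panel supplies 3353.9, so y = 3353.9/9.6 ≈ 349.36.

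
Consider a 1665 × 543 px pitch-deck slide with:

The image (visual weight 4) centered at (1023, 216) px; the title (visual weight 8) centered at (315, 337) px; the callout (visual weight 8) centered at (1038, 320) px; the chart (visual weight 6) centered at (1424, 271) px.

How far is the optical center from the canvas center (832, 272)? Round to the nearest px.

≈ 75 px

Total weight = 4 + 8 + 8 + 6 = 26.
x-moment: 4·1023 + 8·315 + 8·1038 + 6·1424 = 23460; centroid 23460/26 ≈ 902.31.
y-moment: 4·216 + 8·337 + 8·320 + 6·271 = 7746; centroid 7746/26 ≈ 297.92.
Offset from (832, 272): Δx ≈ 70.31, Δy ≈ 25.92; distance = √(Δx² + Δy²) ≈ 74.93.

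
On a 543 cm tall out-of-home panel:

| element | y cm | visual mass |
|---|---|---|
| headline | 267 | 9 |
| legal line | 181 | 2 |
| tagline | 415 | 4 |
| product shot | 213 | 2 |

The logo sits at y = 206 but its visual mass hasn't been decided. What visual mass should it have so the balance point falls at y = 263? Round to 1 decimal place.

Fixed elements: Σw = 9 + 2 + 4 + 2 = 17, Σw·y = 9·267 + 2·181 + 4·415 + 2·213 = 4851.
Set Σw·y/Σw = 263: (4851 + 206w) = 263·(17 + w).
Rearranging, w·(206 − 263) = 263·17 − 4851 = -380, so w ≈ -380/-57 = 6.67.

w ≈ 6.7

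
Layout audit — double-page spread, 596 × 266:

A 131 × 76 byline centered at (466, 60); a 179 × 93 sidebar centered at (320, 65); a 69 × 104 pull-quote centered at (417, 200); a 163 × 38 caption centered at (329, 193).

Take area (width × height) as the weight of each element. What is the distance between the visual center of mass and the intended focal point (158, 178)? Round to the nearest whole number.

Areas: byline 131·76 = 9956, sidebar 179·93 = 16647, pull-quote 69·104 = 7176, caption 163·38 = 6194. Total weight = 39973.
x-moment: 9956·466 + 16647·320 + 7176·417 + 6194·329 = 14996754; centroid 14996754/39973 ≈ 375.17.
y-moment: 9956·60 + 16647·65 + 7176·200 + 6194·193 = 4310057; centroid 4310057/39973 ≈ 107.82.
Offset from (158, 178): Δx ≈ 217.17, Δy ≈ -70.18; distance = √(Δx² + Δy²) ≈ 228.23.

≈ 228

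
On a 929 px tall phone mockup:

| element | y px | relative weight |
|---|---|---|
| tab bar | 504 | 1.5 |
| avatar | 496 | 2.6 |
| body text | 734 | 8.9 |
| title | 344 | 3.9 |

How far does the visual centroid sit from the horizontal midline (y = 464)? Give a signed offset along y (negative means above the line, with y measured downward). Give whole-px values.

Σw = 1.5 + 2.6 + 8.9 + 3.9 = 16.9.
Σw·y = 1.5·504 + 2.6·496 + 8.9·734 + 3.9·344 = 9919.8, so ȳ = 9919.8/16.9 ≈ 586.97.
Offset from y = 464: 586.97 − 464 ≈ 122.97.

≈ 123 px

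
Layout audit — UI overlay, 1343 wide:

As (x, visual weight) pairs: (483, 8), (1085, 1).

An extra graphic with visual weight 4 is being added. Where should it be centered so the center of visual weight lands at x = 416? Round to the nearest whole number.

New total weight: (8 + 1) + 4 = 13.
x: need Σw·x = 13·416 = 5408. Existing = 8·483 + 1·1085 = 4949. Remainder 459 / 4 ≈ 114.75.

x ≈ 115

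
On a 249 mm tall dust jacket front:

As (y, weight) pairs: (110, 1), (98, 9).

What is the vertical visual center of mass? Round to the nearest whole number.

Σw = 1 + 9 = 10.
Σw·y = 1·110 + 9·98 = 992, so ȳ = 992/10 ≈ 99.20.

y ≈ 99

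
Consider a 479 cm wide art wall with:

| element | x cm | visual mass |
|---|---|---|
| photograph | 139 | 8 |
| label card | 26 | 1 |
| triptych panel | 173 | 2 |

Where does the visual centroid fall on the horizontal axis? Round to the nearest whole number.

x ≈ 135

Total weight = 8 + 1 + 2 = 11.
x: (8·139 + 1·26 + 2·173) / 11 = 1484 / 11 ≈ 134.91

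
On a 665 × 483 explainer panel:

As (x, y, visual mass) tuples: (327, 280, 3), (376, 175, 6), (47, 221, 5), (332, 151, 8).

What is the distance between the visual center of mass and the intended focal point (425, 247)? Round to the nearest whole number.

Σw = 3 + 6 + 5 + 8 = 22.
x: (3·327 + 6·376 + 5·47 + 8·332) / 22 = 6128 / 22 ≈ 278.55
y: (3·280 + 6·175 + 5·221 + 8·151) / 22 = 4203 / 22 ≈ 191.05
Relative to (425, 247): Δ = (-146.45, -55.95); |Δ| = √(-146.45² + -55.95²) ≈ 156.78.

≈ 157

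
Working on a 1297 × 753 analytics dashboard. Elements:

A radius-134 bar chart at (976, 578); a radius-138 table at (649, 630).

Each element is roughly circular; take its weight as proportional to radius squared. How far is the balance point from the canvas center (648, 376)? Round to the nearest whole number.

≈ 279

r² weights: bar chart 134² = 17956, table 138² = 19044. Total = 37000.
x: (17956·976 + 19044·649) / 37000 = 29884612 / 37000 ≈ 807.69
y: (17956·578 + 19044·630) / 37000 = 22376288 / 37000 ≈ 604.76
Relative to (648, 376): Δ = (159.69, 228.76); |Δ| = √(159.69² + 228.76²) ≈ 278.99.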